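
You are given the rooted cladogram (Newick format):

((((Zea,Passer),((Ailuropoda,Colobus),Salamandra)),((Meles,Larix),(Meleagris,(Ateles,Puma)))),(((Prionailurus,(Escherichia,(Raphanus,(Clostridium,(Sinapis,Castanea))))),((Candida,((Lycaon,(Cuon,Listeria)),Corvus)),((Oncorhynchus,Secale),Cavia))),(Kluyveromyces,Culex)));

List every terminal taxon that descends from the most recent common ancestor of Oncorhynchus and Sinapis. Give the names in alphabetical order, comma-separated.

Tracing Oncorhynchus: it sits inside (Oncorhynchus,Secale).
Tracing Sinapis: it sits inside (Sinapis,Castanea).
The smallest clade enclosing both is ((Prionailurus,(Escherichia,(Raphanus,(Clostridium,(Sinapis,Castanea))))),((Candida,((Lycaon,(Cuon,Listeria)),Corvus)),((Oncorhynchus,Secale),Cavia))); the answer is its 14 terminal taxa in alphabetical order.

Candida, Castanea, Cavia, Clostridium, Corvus, Cuon, Escherichia, Listeria, Lycaon, Oncorhynchus, Prionailurus, Raphanus, Secale, Sinapis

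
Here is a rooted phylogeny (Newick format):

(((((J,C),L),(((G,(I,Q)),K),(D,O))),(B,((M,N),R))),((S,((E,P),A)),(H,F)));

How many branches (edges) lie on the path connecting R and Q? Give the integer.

9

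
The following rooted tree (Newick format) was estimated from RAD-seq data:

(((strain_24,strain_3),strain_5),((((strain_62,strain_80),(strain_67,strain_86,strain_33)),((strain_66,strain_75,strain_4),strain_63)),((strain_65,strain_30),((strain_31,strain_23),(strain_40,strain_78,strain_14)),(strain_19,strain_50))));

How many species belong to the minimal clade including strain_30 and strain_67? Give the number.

The MRCA of strain_30 and strain_67 is the node subtending ((((strain_62,strain_80),(strain_67,strain_86,strain_33)),((strain_66,strain_75,strain_4),strain_63)),((strain_65,strain_30),((strain_31,strain_23),(strain_40,strain_78,strain_14)),(strain_19,strain_50))).
That clade contains 18 terminal taxa: strain_14, strain_19, strain_23, strain_30, strain_31, strain_33, strain_4, strain_40, strain_50, strain_62, strain_63, strain_65, strain_66, strain_67, strain_75, strain_78, strain_80, strain_86.

18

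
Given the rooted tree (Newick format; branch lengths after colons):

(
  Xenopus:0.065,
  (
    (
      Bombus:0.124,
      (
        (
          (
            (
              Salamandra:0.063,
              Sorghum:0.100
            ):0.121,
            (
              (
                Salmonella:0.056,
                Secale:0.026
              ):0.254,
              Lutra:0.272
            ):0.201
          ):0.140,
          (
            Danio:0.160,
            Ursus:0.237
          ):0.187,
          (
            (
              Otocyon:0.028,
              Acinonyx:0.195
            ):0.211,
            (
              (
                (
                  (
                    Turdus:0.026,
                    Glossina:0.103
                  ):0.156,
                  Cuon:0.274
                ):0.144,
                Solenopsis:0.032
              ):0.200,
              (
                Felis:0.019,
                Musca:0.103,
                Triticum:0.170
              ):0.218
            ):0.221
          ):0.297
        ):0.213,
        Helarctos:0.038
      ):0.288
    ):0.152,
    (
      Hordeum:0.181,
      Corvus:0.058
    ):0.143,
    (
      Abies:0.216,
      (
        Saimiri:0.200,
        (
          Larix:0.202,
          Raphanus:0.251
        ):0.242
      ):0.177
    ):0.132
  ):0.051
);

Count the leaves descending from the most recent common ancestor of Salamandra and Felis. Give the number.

16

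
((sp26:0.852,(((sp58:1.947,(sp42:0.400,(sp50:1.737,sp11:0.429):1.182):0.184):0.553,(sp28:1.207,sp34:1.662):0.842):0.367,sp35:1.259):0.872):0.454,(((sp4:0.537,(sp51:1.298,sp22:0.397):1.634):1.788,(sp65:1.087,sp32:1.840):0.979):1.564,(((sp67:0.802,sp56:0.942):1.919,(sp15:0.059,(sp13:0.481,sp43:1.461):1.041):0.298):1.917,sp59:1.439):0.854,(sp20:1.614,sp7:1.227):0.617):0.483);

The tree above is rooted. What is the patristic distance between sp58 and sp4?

8.565

The path runs sp58 → … → MRCA → … → sp4; the MRCA is the root of the tree.
Branch lengths along that path: 1.947 + 0.553 + 0.367 + 0.872 + 0.454 + 0.483 + 1.564 + 1.788 + 0.537 = 8.565.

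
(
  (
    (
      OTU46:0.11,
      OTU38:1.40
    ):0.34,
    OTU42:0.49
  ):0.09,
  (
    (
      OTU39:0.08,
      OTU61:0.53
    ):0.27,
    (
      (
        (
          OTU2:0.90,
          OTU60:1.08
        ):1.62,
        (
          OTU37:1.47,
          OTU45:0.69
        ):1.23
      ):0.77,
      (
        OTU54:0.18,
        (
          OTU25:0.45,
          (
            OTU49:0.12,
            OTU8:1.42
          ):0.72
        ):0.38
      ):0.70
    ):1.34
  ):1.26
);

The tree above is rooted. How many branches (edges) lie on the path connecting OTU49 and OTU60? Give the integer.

7

The MRCA of OTU49 and OTU60 is the node subtending (((OTU2,OTU60),(OTU37,OTU45)),(OTU54,(OTU25,(OTU49,OTU8)))).
From OTU49 up to that node: 4 branches. From OTU60 up to the same node: 3 branches. Total: 4 + 3 = 7.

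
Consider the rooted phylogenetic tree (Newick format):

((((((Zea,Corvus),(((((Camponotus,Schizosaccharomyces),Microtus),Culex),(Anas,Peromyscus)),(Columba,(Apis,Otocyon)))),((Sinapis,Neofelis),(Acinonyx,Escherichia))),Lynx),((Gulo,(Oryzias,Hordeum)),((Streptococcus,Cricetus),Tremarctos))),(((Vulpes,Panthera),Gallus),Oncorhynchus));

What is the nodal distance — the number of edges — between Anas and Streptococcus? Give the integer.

The MRCA of Anas and Streptococcus is the node subtending (((((Zea,Corvus),(((((Camponotus,Schizosaccharomyces),Microtus),Culex),(Anas,Peromyscus)),(Columba,(Apis,Otocyon)))),((Sinapis,Neofelis),(Acinonyx,Escherichia))),Lynx),((Gulo,(Oryzias,Hordeum)),((Streptococcus,Cricetus),Tremarctos))).
From Anas up to that node: 7 branches. From Streptococcus up to the same node: 4 branches. Total: 7 + 4 = 11.

11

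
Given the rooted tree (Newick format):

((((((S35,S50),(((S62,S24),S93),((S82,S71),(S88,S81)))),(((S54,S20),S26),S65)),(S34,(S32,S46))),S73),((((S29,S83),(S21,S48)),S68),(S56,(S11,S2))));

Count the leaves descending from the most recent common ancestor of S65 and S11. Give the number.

25

The MRCA of S65 and S11 is the root, so the clade is the entire tree.
That clade contains 25 terminal taxa: S11, S2, S20, S21, S24, S26, S29, S32, S34, S35, S46, S48, S50, S54, S56, S62, S65, S68, S71, S73, S81, S82, S83, S88, S93.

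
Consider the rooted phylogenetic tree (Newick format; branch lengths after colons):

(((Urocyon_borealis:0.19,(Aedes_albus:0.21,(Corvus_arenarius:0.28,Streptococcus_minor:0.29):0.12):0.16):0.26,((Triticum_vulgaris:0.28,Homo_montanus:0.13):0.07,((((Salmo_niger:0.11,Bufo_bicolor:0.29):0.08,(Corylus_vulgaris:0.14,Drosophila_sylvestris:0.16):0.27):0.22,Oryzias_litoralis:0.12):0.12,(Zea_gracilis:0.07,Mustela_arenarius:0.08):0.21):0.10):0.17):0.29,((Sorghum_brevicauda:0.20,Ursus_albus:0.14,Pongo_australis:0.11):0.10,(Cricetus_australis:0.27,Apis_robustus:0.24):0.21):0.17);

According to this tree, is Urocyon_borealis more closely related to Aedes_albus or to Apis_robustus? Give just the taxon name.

The MRCA of Urocyon_borealis and Aedes_albus subtends (Urocyon_borealis,(Aedes_albus,(Corvus_arenarius,Streptococcus_minor))) (4 taxa).
The MRCA of Urocyon_borealis and Apis_robustus is the root, subtending the entire tree (18 taxa).
The first is nested inside the second, so Urocyon_borealis shares a more recent common ancestor with Aedes_albus.

Aedes_albus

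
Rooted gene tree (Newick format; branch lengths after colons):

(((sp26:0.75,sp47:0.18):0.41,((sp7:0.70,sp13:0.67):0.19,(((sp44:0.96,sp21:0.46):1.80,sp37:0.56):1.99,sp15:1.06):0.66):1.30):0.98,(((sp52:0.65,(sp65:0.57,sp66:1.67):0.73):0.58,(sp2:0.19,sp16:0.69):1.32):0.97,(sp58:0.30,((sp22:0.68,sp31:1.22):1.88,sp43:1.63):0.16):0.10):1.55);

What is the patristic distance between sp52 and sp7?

The path runs sp52 → … → MRCA → … → sp7; the MRCA is the root of the tree.
Branch lengths along that path: 0.65 + 0.58 + 0.97 + 1.55 + 0.98 + 1.30 + 0.19 + 0.70 = 6.92.

6.92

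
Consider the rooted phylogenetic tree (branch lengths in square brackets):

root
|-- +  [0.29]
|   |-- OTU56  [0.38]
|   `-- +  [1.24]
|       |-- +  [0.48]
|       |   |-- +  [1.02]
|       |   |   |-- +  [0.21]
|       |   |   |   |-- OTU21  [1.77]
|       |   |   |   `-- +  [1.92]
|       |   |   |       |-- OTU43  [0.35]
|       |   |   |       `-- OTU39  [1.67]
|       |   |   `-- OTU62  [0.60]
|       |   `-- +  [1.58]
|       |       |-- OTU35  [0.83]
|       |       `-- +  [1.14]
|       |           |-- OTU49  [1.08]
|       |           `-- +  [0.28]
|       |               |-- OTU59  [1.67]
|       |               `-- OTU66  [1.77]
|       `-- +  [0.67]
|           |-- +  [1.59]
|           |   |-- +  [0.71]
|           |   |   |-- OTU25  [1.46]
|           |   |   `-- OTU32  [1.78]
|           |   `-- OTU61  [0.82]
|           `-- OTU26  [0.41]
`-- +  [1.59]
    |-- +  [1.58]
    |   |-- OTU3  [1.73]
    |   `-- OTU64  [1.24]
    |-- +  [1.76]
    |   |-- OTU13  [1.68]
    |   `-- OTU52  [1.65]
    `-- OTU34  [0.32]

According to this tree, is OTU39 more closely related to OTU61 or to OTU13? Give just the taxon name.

The MRCA of OTU39 and OTU61 subtends ((((OTU21,(OTU43,OTU39)),OTU62),(OTU35,(OTU49,(OTU59,OTU66)))),(((OTU25,OTU32),OTU61),OTU26)) (12 taxa).
The MRCA of OTU39 and OTU13 is the root, subtending the entire tree (18 taxa).
The first is nested inside the second, so OTU39 shares a more recent common ancestor with OTU61.

OTU61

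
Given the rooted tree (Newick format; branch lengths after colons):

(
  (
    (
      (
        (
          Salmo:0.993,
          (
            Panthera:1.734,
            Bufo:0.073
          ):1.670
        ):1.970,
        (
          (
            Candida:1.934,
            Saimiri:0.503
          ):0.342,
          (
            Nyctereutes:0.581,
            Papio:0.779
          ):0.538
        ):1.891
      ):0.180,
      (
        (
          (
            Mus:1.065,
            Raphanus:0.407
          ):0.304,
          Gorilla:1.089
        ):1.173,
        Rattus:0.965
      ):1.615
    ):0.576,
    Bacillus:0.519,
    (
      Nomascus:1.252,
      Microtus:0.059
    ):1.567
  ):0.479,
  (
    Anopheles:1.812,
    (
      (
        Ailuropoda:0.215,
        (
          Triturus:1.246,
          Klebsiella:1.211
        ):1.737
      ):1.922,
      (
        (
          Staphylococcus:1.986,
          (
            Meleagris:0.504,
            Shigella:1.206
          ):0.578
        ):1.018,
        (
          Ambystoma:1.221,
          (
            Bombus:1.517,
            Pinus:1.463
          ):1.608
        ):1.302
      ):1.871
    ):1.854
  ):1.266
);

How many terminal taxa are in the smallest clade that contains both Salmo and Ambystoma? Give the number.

The MRCA of Salmo and Ambystoma is the root, so the clade is the entire tree.
That clade contains 24 terminal taxa: Ailuropoda, Ambystoma, Anopheles, Bacillus, Bombus, Bufo, Candida, Gorilla, Klebsiella, Meleagris, Microtus, Mus, Nomascus, Nyctereutes, Panthera, Papio, Pinus, Raphanus, Rattus, Saimiri, Salmo, Shigella, Staphylococcus, Triturus.

24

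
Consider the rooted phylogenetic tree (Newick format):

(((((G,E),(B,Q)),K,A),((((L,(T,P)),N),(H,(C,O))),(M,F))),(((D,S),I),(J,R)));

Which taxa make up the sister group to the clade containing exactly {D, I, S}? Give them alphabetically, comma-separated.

J, R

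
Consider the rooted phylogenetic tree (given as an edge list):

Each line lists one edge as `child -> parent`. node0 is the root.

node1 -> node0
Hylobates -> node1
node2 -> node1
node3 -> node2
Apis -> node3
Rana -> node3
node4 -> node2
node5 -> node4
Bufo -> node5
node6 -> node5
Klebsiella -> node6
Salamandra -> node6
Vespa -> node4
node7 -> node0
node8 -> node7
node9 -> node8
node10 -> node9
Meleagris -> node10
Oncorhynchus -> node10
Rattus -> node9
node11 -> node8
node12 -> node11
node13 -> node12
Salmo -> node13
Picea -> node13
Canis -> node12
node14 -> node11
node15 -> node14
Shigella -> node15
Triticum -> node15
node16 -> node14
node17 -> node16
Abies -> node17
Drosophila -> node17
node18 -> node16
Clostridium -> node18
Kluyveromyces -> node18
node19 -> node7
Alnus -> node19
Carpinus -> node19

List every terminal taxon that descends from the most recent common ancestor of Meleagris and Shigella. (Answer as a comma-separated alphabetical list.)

Abies, Canis, Clostridium, Drosophila, Kluyveromyces, Meleagris, Oncorhynchus, Picea, Rattus, Salmo, Shigella, Triticum

Tracing Meleagris: it sits inside (Meleagris,Oncorhynchus).
Tracing Shigella: it sits inside (Shigella,Triticum).
The smallest clade enclosing both is (((Meleagris,Oncorhynchus),Rattus),(((Salmo,Picea),Canis),((Shigella,Triticum),((Abies,Drosophila),(Clostridium,Kluyveromyces))))); the answer is its 12 terminal taxa in alphabetical order.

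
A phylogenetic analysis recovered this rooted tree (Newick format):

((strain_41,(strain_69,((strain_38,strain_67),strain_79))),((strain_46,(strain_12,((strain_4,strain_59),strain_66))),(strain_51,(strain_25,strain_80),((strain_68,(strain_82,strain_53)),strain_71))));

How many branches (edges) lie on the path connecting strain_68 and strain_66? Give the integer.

8

The MRCA of strain_68 and strain_66 is the node subtending ((strain_46,(strain_12,((strain_4,strain_59),strain_66))),(strain_51,(strain_25,strain_80),((strain_68,(strain_82,strain_53)),strain_71))).
From strain_68 up to that node: 4 branches. From strain_66 up to the same node: 4 branches. Total: 4 + 4 = 8.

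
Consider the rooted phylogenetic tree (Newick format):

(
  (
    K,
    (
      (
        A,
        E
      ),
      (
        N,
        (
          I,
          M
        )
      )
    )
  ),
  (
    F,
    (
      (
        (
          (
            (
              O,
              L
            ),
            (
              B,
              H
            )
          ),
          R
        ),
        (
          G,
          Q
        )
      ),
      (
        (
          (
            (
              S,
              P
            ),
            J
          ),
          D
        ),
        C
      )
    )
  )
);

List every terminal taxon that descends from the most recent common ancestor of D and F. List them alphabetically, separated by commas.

Tracing D: it sits inside (((S,P),J),D).
Tracing F: it sits inside (F,(((((O,L),(B,H)),R),(G,Q)),((((S,P),J),D),C))).
The smallest clade enclosing both is (F,(((((O,L),(B,H)),R),(G,Q)),((((S,P),J),D),C))); the answer is its 13 terminal taxa in alphabetical order.

B, C, D, F, G, H, J, L, O, P, Q, R, S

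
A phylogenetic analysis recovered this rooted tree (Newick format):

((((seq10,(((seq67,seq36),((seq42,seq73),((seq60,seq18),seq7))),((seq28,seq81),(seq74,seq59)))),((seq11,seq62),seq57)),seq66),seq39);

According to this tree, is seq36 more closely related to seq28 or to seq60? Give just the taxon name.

seq60

The MRCA of seq36 and seq60 subtends ((seq67,seq36),((seq42,seq73),((seq60,seq18),seq7))) (7 taxa).
The MRCA of seq36 and seq28 subtends (((seq67,seq36),((seq42,seq73),((seq60,seq18),seq7))),((seq28,seq81),(seq74,seq59))) (11 taxa).
The first is nested inside the second, so seq36 shares a more recent common ancestor with seq60.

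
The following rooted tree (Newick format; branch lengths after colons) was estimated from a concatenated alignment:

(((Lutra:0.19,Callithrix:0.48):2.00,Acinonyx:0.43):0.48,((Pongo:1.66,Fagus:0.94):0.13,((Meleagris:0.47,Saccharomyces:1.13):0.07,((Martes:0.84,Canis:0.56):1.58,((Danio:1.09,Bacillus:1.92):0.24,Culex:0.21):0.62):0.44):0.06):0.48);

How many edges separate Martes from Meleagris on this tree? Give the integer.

The MRCA of Martes and Meleagris is the node subtending ((Meleagris,Saccharomyces),((Martes,Canis),((Danio,Bacillus),Culex))).
From Martes up to that node: 3 branches. From Meleagris up to the same node: 2 branches. Total: 3 + 2 = 5.

5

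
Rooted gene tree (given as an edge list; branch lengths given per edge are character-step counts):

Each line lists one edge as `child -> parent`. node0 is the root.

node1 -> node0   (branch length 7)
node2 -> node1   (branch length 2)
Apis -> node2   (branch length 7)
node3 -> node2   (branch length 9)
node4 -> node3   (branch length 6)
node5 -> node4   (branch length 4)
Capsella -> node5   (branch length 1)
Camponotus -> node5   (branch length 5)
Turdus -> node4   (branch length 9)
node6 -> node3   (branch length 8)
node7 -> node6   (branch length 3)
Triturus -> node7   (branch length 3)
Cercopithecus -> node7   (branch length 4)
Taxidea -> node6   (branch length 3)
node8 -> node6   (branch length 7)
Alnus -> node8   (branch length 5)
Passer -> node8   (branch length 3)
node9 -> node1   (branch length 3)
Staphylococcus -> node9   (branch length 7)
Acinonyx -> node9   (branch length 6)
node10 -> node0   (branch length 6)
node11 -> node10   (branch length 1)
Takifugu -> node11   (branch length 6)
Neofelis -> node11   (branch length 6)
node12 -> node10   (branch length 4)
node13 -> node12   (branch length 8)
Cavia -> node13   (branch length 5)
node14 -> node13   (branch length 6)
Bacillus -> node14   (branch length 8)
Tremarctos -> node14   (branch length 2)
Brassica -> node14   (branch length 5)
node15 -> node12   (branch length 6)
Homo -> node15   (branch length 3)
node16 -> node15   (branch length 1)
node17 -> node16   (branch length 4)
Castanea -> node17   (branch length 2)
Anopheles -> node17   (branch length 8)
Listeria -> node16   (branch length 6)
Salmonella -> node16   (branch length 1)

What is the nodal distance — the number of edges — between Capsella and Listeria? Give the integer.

11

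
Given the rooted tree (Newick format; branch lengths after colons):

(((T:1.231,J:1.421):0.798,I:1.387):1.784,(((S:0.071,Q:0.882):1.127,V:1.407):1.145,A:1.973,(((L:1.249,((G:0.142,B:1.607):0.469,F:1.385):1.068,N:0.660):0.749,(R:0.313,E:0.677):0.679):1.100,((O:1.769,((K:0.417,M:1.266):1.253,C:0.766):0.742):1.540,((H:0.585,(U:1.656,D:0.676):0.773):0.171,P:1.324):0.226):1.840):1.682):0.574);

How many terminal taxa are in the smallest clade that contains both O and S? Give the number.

The MRCA of O and S is the node subtending (((S,Q),V),A,(((L,((G,B),F),N),(R,E)),((O,((K,M),C)),((H,(U,D)),P)))).
That clade contains 19 terminal taxa: A, B, C, D, E, F, G, H, K, L, M, N, O, P, Q, R, S, U, V.

19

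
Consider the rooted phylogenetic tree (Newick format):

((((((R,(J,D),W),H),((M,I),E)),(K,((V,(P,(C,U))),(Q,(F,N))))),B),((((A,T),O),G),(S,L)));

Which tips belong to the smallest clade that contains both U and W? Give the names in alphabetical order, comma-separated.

C, D, E, F, H, I, J, K, M, N, P, Q, R, U, V, W

Tracing U: it sits inside (C,U).
Tracing W: it sits inside (R,(J,D),W).
The smallest clade enclosing both is ((((R,(J,D),W),H),((M,I),E)),(K,((V,(P,(C,U))),(Q,(F,N))))); the answer is its 16 terminal taxa in alphabetical order.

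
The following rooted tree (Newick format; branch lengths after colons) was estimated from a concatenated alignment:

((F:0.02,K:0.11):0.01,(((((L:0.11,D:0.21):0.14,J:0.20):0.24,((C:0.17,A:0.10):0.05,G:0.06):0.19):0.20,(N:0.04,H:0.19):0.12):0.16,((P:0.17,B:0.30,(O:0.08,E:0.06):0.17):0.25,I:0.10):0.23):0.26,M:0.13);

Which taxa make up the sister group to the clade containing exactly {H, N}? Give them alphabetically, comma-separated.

The clade containing exactly {H, N} attaches to the tree at the node subtending ((((L,D),J),((C,A),G)),(N,H)).
The other lineage descending from that same node — the sister group — is (((L,D),J),((C,A),G)); its 6 tips in alphabetical order are the answer.

A, C, D, G, J, L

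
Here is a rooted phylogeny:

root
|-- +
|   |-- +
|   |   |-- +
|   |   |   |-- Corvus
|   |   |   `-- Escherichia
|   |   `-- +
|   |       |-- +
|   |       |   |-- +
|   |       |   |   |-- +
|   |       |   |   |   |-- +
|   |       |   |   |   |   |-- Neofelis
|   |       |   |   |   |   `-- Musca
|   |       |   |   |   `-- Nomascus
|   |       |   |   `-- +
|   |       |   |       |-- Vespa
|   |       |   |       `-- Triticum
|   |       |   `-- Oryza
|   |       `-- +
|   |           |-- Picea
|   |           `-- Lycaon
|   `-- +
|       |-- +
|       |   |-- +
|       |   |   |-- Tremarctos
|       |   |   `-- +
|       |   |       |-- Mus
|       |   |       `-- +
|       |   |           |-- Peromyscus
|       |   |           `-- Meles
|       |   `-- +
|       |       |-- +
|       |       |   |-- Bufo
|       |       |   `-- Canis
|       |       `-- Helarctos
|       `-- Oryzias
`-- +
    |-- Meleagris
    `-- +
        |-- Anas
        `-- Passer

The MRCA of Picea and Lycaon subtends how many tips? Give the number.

2

The MRCA of Picea and Lycaon is the node subtending (Picea,Lycaon).
That clade contains 2 terminal taxa: Lycaon, Picea.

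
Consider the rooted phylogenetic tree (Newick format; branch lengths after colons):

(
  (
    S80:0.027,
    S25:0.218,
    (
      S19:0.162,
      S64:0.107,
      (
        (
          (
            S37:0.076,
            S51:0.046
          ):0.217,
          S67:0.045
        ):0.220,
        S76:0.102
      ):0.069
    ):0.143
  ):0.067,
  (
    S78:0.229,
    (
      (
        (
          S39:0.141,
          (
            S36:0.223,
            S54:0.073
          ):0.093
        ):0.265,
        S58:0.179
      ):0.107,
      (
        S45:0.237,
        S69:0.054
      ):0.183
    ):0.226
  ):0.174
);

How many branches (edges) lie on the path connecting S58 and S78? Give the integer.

The MRCA of S58 and S78 is the node subtending (S78,(((S39,(S36,S54)),S58),(S45,S69))).
From S58 up to that node: 3 branches. From S78 up to the same node: 1 branch. Total: 3 + 1 = 4.

4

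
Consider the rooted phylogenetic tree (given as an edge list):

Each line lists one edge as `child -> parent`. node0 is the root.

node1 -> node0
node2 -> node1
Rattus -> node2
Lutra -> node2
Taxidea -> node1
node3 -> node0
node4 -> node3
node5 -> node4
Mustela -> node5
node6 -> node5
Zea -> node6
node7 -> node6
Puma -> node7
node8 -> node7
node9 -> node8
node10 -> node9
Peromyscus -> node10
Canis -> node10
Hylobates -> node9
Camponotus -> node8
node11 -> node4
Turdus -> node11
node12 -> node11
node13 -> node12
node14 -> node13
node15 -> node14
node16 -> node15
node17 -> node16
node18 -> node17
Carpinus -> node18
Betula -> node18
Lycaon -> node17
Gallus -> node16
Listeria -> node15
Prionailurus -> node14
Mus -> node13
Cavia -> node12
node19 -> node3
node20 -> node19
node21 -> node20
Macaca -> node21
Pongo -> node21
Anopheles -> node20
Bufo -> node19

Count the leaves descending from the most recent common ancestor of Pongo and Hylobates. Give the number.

20

The MRCA of Pongo and Hylobates is the node subtending (((Mustela,(Zea,(Puma,(((Peromyscus,Canis),Hylobates),Camponotus)))),(Turdus,(((((((Carpinus,Betula),Lycaon),Gallus),Listeria),Prionailurus),Mus),Cavia))),(((Macaca,Pongo),Anopheles),Bufo)).
That clade contains 20 terminal taxa: Anopheles, Betula, Bufo, Camponotus, Canis, Carpinus, Cavia, Gallus, Hylobates, Listeria, Lycaon, Macaca, Mus, Mustela, Peromyscus, Pongo, Prionailurus, Puma, Turdus, Zea.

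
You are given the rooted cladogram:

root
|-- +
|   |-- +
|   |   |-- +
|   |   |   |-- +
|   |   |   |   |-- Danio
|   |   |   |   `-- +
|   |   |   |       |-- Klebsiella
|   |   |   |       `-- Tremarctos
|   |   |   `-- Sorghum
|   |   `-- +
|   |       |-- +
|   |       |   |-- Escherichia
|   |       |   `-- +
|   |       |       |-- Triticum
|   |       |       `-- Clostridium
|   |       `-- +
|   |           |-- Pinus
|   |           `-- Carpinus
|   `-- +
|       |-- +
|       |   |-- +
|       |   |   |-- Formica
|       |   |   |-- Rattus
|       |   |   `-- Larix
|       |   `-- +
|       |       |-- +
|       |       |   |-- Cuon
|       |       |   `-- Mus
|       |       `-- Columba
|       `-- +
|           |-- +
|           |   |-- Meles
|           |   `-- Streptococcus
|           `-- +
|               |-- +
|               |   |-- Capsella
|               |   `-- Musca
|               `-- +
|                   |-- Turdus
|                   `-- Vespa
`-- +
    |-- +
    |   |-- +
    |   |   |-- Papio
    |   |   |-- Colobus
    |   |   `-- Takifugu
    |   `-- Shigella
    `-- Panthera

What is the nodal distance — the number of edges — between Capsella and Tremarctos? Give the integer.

10

The MRCA of Capsella and Tremarctos is the node subtending ((((Danio,(Klebsiella,Tremarctos)),Sorghum),((Escherichia,(Triticum,Clostridium)),(Pinus,Carpinus))),(((Formica,Rattus,Larix),((Cuon,Mus),Columba)),((Meles,Streptococcus),((Capsella,Musca),(Turdus,Vespa))))).
From Capsella up to that node: 5 branches. From Tremarctos up to the same node: 5 branches. Total: 5 + 5 = 10.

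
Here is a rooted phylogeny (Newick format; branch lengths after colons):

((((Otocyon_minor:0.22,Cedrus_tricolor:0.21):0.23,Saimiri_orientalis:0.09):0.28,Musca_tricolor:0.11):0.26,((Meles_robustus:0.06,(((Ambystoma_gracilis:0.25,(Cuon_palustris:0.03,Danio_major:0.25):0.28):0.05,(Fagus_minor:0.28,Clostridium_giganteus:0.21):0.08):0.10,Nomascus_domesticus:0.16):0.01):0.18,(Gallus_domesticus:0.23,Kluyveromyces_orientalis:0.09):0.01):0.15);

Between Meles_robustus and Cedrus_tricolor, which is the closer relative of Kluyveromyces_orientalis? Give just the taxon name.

The MRCA of Kluyveromyces_orientalis and Meles_robustus subtends ((Meles_robustus,(((Ambystoma_gracilis,(Cuon_palustris,Danio_major)),(Fagus_minor,Clostridium_giganteus)),Nomascus_domesticus)),(Gallus_domesticus,Kluyveromyces_orientalis)) (9 taxa).
The MRCA of Kluyveromyces_orientalis and Cedrus_tricolor is the root, subtending the entire tree (13 taxa).
The first is nested inside the second, so Kluyveromyces_orientalis shares a more recent common ancestor with Meles_robustus.

Meles_robustus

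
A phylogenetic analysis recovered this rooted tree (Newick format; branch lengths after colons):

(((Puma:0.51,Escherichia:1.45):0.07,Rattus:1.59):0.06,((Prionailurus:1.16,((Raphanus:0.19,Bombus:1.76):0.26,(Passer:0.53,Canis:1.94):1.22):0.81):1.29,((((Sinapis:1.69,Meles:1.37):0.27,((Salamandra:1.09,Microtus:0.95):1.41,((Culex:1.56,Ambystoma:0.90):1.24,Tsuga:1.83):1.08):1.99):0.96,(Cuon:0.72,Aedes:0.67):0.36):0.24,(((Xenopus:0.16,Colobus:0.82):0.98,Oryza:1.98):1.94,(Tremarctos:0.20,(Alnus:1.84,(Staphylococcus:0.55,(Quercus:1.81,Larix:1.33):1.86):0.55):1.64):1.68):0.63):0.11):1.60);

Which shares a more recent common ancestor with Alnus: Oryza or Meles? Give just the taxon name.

Oryza

The MRCA of Alnus and Oryza subtends (((Xenopus,Colobus),Oryza),(Tremarctos,(Alnus,(Staphylococcus,(Quercus,Larix))))) (8 taxa).
The MRCA of Alnus and Meles subtends ((((Sinapis,Meles),((Salamandra,Microtus),((Culex,Ambystoma),Tsuga))),(Cuon,Aedes)),(((Xenopus,Colobus),Oryza),(Tremarctos,(Alnus,(Staphylococcus,(Quercus,Larix)))))) (17 taxa).
The first is nested inside the second, so Alnus shares a more recent common ancestor with Oryza.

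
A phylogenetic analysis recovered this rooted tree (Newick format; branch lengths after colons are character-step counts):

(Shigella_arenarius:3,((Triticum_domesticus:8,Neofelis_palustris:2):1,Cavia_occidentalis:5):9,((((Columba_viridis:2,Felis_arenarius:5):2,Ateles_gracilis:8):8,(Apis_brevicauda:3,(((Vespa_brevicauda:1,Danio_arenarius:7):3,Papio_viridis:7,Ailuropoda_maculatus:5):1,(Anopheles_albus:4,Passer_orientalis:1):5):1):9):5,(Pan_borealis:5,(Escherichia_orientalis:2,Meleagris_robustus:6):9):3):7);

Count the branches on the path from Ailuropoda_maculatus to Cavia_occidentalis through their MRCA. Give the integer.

8

The MRCA of Ailuropoda_maculatus and Cavia_occidentalis is the root of the tree.
From Ailuropoda_maculatus up to that node: 6 branches. From Cavia_occidentalis up to the same node: 2 branches. Total: 6 + 2 = 8.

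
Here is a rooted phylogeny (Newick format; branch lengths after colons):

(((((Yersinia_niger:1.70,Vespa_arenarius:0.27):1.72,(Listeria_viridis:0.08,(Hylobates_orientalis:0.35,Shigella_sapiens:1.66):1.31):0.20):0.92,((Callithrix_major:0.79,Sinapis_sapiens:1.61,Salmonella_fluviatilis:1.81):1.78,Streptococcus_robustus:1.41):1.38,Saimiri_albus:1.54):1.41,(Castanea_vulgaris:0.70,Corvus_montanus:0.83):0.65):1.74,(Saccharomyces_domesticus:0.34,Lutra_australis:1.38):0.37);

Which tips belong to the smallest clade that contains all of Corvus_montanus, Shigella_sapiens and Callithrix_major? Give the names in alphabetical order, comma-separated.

Callithrix_major, Castanea_vulgaris, Corvus_montanus, Hylobates_orientalis, Listeria_viridis, Saimiri_albus, Salmonella_fluviatilis, Shigella_sapiens, Sinapis_sapiens, Streptococcus_robustus, Vespa_arenarius, Yersinia_niger

Tracing Corvus_montanus: it sits inside (Castanea_vulgaris,Corvus_montanus).
Tracing Shigella_sapiens: it sits inside (Hylobates_orientalis,Shigella_sapiens).
Tracing Callithrix_major: it sits inside (Callithrix_major,Sinapis_sapiens,Salmonella_fluviatilis).
The smallest clade enclosing all 3 is ((((Yersinia_niger,Vespa_arenarius),(Listeria_viridis,(Hylobates_orientalis,Shigella_sapiens))),((Callithrix_major,Sinapis_sapiens,Salmonella_fluviatilis),Streptococcus_robustus),Saimiri_albus),(Castanea_vulgaris,Corvus_montanus)); the answer is its 12 terminal taxa in alphabetical order.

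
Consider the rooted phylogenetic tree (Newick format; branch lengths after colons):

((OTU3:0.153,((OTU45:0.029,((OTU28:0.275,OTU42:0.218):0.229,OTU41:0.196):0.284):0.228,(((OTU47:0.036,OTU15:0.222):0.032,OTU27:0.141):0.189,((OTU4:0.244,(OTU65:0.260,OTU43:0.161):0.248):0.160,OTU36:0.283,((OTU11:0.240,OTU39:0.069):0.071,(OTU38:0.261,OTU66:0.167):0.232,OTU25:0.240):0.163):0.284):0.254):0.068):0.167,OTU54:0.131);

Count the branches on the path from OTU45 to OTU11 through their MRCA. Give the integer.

7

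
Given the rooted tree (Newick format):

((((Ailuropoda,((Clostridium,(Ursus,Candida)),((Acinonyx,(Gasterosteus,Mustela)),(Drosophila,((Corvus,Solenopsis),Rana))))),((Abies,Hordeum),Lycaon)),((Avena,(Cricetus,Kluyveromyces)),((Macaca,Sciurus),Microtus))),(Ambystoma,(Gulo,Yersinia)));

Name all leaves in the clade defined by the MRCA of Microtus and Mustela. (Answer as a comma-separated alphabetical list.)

Tracing Microtus: it sits inside ((Macaca,Sciurus),Microtus).
Tracing Mustela: it sits inside (Gasterosteus,Mustela).
The smallest clade enclosing both is (((Ailuropoda,((Clostridium,(Ursus,Candida)),((Acinonyx,(Gasterosteus,Mustela)),(Drosophila,((Corvus,Solenopsis),Rana))))),((Abies,Hordeum),Lycaon)),((Avena,(Cricetus,Kluyveromyces)),((Macaca,Sciurus),Microtus))); the answer is its 20 terminal taxa in alphabetical order.

Abies, Acinonyx, Ailuropoda, Avena, Candida, Clostridium, Corvus, Cricetus, Drosophila, Gasterosteus, Hordeum, Kluyveromyces, Lycaon, Macaca, Microtus, Mustela, Rana, Sciurus, Solenopsis, Ursus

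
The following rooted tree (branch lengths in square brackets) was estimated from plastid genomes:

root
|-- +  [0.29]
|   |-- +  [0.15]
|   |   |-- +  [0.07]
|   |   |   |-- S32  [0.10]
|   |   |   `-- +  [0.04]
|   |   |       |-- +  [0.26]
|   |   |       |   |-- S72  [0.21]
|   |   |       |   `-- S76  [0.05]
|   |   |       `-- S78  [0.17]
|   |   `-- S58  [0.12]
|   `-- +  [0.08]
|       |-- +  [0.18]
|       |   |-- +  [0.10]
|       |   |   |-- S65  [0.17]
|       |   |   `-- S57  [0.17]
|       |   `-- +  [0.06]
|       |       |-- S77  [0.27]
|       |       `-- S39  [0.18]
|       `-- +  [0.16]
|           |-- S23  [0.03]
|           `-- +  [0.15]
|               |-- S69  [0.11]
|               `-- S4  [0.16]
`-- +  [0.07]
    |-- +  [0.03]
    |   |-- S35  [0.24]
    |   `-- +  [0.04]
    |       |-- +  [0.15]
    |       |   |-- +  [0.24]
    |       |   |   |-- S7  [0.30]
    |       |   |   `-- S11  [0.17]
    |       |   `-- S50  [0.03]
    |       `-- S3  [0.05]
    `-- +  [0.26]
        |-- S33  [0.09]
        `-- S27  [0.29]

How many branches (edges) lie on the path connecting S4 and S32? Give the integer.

7

The MRCA of S4 and S32 is the node subtending (((S32,((S72,S76),S78)),S58),(((S65,S57),(S77,S39)),(S23,(S69,S4)))).
From S4 up to that node: 4 branches. From S32 up to the same node: 3 branches. Total: 4 + 3 = 7.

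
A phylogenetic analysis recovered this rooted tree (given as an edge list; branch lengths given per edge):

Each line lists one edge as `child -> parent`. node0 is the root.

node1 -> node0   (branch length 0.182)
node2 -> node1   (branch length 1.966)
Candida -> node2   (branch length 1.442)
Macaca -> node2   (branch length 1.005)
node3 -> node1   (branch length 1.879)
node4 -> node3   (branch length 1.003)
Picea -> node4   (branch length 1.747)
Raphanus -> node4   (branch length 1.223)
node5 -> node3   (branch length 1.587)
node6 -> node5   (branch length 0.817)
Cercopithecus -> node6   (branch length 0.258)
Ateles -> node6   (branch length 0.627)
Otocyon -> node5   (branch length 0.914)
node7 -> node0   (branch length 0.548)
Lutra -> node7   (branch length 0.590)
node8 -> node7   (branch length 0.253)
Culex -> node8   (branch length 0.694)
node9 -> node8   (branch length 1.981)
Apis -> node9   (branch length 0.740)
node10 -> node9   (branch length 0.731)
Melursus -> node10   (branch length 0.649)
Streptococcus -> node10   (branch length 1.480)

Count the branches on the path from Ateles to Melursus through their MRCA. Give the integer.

10

The MRCA of Ateles and Melursus is the root of the tree.
From Ateles up to that node: 5 branches. From Melursus up to the same node: 5 branches. Total: 5 + 5 = 10.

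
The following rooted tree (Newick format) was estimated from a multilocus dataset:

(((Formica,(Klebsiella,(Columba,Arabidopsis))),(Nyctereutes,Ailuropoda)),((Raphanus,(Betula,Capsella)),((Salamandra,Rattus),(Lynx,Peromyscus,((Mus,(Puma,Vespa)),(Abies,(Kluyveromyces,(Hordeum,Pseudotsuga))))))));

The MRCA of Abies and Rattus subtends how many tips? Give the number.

11

The MRCA of Abies and Rattus is the node subtending ((Salamandra,Rattus),(Lynx,Peromyscus,((Mus,(Puma,Vespa)),(Abies,(Kluyveromyces,(Hordeum,Pseudotsuga)))))).
That clade contains 11 terminal taxa: Abies, Hordeum, Kluyveromyces, Lynx, Mus, Peromyscus, Pseudotsuga, Puma, Rattus, Salamandra, Vespa.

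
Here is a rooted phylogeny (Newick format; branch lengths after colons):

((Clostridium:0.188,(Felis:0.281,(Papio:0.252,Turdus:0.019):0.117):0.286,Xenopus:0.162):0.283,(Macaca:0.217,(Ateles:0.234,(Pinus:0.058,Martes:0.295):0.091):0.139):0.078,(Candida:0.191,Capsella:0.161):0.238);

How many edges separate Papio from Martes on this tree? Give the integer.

The MRCA of Papio and Martes is the root of the tree.
From Papio up to that node: 4 branches. From Martes up to the same node: 4 branches. Total: 4 + 4 = 8.

8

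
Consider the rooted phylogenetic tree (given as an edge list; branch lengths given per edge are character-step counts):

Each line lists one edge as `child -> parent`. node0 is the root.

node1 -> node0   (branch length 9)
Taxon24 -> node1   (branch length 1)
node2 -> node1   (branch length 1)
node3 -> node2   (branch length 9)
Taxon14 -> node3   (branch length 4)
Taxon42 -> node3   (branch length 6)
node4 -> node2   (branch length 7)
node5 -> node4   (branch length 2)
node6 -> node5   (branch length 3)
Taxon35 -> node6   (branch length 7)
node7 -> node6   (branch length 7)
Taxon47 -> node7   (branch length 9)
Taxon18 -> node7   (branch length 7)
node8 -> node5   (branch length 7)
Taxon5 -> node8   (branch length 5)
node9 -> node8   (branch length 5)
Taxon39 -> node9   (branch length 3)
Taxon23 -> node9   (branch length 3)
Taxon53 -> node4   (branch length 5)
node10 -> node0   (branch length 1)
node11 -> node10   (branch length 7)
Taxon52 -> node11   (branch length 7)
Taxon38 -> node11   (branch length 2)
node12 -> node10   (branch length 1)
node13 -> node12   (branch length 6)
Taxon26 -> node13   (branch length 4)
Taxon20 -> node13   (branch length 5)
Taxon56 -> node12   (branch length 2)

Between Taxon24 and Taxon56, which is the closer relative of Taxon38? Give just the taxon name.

The MRCA of Taxon38 and Taxon56 subtends ((Taxon52,Taxon38),((Taxon26,Taxon20),Taxon56)) (5 taxa).
The MRCA of Taxon38 and Taxon24 is the root, subtending the entire tree (15 taxa).
The first is nested inside the second, so Taxon38 shares a more recent common ancestor with Taxon56.

Taxon56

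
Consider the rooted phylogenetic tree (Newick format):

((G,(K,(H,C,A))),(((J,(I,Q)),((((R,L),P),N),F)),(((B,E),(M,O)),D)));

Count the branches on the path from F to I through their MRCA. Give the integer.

5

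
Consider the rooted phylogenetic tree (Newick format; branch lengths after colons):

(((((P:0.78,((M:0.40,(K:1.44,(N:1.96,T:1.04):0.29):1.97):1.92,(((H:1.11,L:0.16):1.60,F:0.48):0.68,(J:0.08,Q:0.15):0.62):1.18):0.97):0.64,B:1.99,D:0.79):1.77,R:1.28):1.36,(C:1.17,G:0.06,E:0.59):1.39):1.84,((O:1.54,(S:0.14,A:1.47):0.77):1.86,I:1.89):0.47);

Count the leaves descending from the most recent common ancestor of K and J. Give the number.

The MRCA of K and J is the node subtending ((M,(K,(N,T))),(((H,L),F),(J,Q))).
That clade contains 9 terminal taxa: F, H, J, K, L, M, N, Q, T.

9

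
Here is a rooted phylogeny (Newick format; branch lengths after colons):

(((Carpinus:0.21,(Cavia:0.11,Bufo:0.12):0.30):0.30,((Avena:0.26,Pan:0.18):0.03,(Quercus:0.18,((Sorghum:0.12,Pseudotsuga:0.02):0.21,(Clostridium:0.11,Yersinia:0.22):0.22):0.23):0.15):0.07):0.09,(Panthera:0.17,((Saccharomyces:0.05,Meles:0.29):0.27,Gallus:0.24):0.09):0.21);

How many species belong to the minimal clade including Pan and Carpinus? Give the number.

10

The MRCA of Pan and Carpinus is the node subtending ((Carpinus,(Cavia,Bufo)),((Avena,Pan),(Quercus,((Sorghum,Pseudotsuga),(Clostridium,Yersinia))))).
That clade contains 10 terminal taxa: Avena, Bufo, Carpinus, Cavia, Clostridium, Pan, Pseudotsuga, Quercus, Sorghum, Yersinia.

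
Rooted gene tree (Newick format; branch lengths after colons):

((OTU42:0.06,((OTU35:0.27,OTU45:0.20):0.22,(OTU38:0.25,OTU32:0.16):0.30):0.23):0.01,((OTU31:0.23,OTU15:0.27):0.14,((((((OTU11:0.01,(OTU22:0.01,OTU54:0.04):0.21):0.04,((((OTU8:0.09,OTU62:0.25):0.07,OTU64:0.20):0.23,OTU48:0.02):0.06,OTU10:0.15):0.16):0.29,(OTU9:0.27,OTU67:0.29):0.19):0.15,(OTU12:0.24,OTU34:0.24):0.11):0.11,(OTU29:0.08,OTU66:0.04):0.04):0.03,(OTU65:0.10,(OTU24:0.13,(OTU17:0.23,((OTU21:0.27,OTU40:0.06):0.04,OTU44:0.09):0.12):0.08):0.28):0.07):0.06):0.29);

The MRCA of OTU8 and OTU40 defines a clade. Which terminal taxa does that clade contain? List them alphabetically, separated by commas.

Tracing OTU8: it sits inside (OTU8,OTU62).
Tracing OTU40: it sits inside (OTU21,OTU40).
The smallest clade enclosing both is ((((((OTU11,(OTU22,OTU54)),((((OTU8,OTU62),OTU64),OTU48),OTU10)),(OTU9,OTU67)),(OTU12,OTU34)),(OTU29,OTU66)),(OTU65,(OTU24,(OTU17,((OTU21,OTU40),OTU44))))); the answer is its 20 terminal taxa in alphabetical order.

OTU10, OTU11, OTU12, OTU17, OTU21, OTU22, OTU24, OTU29, OTU34, OTU40, OTU44, OTU48, OTU54, OTU62, OTU64, OTU65, OTU66, OTU67, OTU8, OTU9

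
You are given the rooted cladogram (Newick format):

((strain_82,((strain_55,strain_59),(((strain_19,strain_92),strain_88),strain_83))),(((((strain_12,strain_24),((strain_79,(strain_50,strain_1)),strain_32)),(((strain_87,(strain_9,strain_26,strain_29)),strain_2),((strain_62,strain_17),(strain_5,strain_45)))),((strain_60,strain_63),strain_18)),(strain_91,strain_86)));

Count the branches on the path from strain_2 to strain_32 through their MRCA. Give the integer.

6

The MRCA of strain_2 and strain_32 is the node subtending (((strain_12,strain_24),((strain_79,(strain_50,strain_1)),strain_32)),(((strain_87,(strain_9,strain_26,strain_29)),strain_2),((strain_62,strain_17),(strain_5,strain_45)))).
From strain_2 up to that node: 3 branches. From strain_32 up to the same node: 3 branches. Total: 3 + 3 = 6.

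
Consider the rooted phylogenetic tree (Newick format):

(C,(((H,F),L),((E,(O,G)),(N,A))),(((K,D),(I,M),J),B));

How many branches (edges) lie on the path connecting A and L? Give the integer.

5

The MRCA of A and L is the node subtending (((H,F),L),((E,(O,G)),(N,A))).
From A up to that node: 3 branches. From L up to the same node: 2 branches. Total: 3 + 2 = 5.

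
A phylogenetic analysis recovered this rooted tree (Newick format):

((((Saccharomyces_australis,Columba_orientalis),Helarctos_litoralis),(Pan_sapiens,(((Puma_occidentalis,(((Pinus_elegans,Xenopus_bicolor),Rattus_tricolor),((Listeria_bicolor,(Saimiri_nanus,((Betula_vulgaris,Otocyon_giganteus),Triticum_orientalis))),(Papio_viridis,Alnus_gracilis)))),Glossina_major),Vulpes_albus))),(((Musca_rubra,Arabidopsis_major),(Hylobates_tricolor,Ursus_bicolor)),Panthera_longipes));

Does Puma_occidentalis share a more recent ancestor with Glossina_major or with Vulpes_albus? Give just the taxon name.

The MRCA of Puma_occidentalis and Glossina_major subtends ((Puma_occidentalis,(((Pinus_elegans,Xenopus_bicolor),Rattus_tricolor),((Listeria_bicolor,(Saimiri_nanus,((Betula_vulgaris,Otocyon_giganteus),Triticum_orientalis))),(Papio_viridis,Alnus_gracilis)))),Glossina_major) (12 taxa).
The MRCA of Puma_occidentalis and Vulpes_albus subtends (((Puma_occidentalis,(((Pinus_elegans,Xenopus_bicolor),Rattus_tricolor),((Listeria_bicolor,(Saimiri_nanus,((Betula_vulgaris,Otocyon_giganteus),Triticum_orientalis))),(Papio_viridis,Alnus_gracilis)))),Glossina_major),Vulpes_albus) (13 taxa).
The first is nested inside the second, so Puma_occidentalis shares a more recent common ancestor with Glossina_major.

Glossina_major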